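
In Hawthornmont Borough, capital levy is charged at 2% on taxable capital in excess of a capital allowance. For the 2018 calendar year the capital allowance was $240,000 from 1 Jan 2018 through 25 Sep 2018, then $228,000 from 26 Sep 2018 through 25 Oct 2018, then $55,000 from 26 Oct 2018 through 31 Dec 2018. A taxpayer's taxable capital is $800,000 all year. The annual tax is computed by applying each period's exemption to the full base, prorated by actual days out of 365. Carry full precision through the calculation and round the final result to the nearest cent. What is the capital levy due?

1 Jan – 25 Sep 2018: 268 days, exemption $240,000 → ($800,000 − $240,000) × 2% × 268/365 = $8,223.5616
26 Sep – 25 Oct 2018: 30 days, exemption $228,000 → ($800,000 − $228,000) × 2% × 30/365 = $940.2740
26 Oct – 31 Dec 2018: 67 days, exemption $55,000 → ($800,000 − $55,000) × 2% × 67/365 = $2,735.0685
Total = $11,898.9041

$11,898.90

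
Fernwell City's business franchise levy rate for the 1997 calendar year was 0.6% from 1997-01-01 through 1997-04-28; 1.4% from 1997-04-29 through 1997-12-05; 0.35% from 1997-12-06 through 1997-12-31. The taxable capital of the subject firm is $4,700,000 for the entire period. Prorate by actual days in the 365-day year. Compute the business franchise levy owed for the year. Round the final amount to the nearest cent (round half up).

$50,129.04

1997-01-01 to 1997-04-28: 118 days at 0.6% → $4,700,000 × 0.6% × 118/365 = $9,116.7123
1997-04-29 to 1997-12-05: 221 days at 1.4% → $4,700,000 × 1.4% × 221/365 = $39,840.5479
1997-12-06 to 1997-12-31: 26 days at 0.35% → $4,700,000 × 0.35% × 26/365 = $1,171.7808
Total = $50,129.0411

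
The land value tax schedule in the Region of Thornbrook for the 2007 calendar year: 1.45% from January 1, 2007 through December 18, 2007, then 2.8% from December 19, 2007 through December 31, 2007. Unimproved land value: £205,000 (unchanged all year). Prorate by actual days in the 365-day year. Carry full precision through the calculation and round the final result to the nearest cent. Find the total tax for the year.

January 1 – December 18, 2007: 352 days at 1.45% → £205,000 × 1.45% × 352/365 = £2,866.6301
December 19 – December 31, 2007: 13 days at 2.8% → £205,000 × 2.8% × 13/365 = £204.4384
Total = £3,071.0685

£3,071.07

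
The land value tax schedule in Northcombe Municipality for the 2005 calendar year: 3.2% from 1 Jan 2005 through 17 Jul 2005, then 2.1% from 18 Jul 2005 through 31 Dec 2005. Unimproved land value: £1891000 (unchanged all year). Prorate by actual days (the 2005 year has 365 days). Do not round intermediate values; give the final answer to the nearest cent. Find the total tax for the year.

£50994.83

1 Jan – 17 Jul 2005: 198 days at 3.2% → £1891000 × 3.2% × 198/365 = £32825.6877
18 Jul – 31 Dec 2005: 167 days at 2.1% → £1891000 × 2.1% × 167/365 = £18169.1425
Total = £50994.8301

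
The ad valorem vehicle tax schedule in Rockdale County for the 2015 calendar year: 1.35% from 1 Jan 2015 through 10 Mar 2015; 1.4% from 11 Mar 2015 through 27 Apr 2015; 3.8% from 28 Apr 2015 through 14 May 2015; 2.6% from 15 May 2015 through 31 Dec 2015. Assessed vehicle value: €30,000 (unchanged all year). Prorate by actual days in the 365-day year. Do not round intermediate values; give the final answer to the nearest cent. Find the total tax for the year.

€678.53

1 Jan – 10 Mar 2015: 69 days at 1.35% → €30,000 × 1.35% × 69/365 = €76.5616
11 Mar – 27 Apr 2015: 48 days at 1.4% → €30,000 × 1.4% × 48/365 = €55.2329
28 Apr – 14 May 2015: 17 days at 3.8% → €30,000 × 3.8% × 17/365 = €53.0959
15 May – 31 Dec 2015: 231 days at 2.6% → €30,000 × 2.6% × 231/365 = €493.6438
Total = €678.5342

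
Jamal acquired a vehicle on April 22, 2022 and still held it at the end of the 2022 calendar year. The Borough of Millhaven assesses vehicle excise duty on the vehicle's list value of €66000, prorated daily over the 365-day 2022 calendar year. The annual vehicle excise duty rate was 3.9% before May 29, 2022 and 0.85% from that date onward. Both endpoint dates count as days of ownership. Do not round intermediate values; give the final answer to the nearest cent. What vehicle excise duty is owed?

April 22 – May 28, 2022: 37 days at 3.9% → €66000 × 3.9% × 37/365 = €260.9260
May 29 – December 31, 2022: 217 days at 0.85% → €66000 × 0.85% × 217/365 = €333.5260
Total = €594.4521

€594.45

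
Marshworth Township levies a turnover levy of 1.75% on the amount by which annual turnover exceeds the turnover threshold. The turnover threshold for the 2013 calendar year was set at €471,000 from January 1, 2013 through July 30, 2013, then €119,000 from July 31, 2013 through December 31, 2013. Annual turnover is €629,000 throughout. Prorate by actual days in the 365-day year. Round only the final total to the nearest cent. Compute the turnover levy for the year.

€5,364.01

January 1 – July 30, 2013: 211 days, exemption €471,000 → (€629,000 − €471,000) × 1.75% × 211/365 = €1,598.3973
July 31 – December 31, 2013: 154 days, exemption €119,000 → (€629,000 − €119,000) × 1.75% × 154/365 = €3,765.6164
Total = €5,364.0137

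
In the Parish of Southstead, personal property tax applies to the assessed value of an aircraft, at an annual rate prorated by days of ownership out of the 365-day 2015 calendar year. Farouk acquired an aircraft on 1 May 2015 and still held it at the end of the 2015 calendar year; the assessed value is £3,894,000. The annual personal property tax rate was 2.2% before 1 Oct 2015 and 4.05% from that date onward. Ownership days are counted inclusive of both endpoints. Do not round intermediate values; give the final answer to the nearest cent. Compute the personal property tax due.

1 May – 30 Sep 2015: 153 days at 2.2% → £3,894,000 × 2.2% × 153/365 = £35,910.1479
1 Oct – 31 Dec 2015: 92 days at 4.05% → £3,894,000 × 4.05% × 92/365 = £39,750.8055
Total = £75,660.9534

£75,660.95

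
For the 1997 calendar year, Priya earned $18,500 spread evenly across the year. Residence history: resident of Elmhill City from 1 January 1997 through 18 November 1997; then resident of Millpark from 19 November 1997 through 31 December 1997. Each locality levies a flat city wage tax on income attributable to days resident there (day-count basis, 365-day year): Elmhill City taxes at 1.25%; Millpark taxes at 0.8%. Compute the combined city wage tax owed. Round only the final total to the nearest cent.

Elmhill City, 1 January – 18 November 1997: 322 days → $18,500 × 1.25% × 322/365 = $204.0068
Millpark, 19 November – 31 December 1997: 43 days → $18,500 × 0.8% × 43/365 = $17.4356
Total = $221.4425

$221.44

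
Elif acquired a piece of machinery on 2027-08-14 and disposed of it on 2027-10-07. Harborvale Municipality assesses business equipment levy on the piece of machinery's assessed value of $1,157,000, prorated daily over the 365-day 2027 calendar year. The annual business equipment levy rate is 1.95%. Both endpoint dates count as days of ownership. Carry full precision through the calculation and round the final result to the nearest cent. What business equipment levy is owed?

Days held (2027-08-14 to 2027-10-07): 55 out of 365
Tax = $1,157,000 × 1.95% × 55/365 = $3,399.6781

$3,399.68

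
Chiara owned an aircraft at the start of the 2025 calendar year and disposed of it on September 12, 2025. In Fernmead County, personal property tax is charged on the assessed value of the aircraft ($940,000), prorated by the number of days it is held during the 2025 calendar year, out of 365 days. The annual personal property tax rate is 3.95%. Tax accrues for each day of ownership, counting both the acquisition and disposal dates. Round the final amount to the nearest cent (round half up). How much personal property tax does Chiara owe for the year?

$25,940.14

Days held (January 1 – September 12, 2025): 255 out of 365
Tax = $940,000 × 3.95% × 255/365 = $25,940.1370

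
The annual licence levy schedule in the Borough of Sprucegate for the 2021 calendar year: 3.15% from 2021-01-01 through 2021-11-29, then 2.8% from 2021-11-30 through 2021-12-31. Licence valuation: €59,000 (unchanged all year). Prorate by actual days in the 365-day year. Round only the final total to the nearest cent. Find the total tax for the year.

2021-01-01 to 2021-11-29: 333 days at 3.15% → €59,000 × 3.15% × 333/365 = €1,695.5630
2021-11-30 to 2021-12-31: 32 days at 2.8% → €59,000 × 2.8% × 32/365 = €144.8329
Total = €1,840.3959

€1,840.40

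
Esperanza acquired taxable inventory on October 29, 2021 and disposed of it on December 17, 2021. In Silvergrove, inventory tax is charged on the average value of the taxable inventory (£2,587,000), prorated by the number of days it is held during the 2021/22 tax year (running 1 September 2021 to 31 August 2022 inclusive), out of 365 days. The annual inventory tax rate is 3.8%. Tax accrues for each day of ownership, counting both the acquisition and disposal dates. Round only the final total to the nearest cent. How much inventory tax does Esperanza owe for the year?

Days held (October 29 – December 17, 2021): 50 out of 365
Tax = £2,587,000 × 3.8% × 50/365 = £13,466.5753

£13,466.58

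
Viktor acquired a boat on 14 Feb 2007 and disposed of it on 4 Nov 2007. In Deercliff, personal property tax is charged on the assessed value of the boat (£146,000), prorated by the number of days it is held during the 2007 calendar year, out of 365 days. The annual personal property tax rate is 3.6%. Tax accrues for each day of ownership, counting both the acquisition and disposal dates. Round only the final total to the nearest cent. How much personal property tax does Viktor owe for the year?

£3,801.60

Days held (14 Feb – 4 Nov 2007): 264 out of 365
Tax = £146,000 × 3.6% × 264/365 = £3,801.6000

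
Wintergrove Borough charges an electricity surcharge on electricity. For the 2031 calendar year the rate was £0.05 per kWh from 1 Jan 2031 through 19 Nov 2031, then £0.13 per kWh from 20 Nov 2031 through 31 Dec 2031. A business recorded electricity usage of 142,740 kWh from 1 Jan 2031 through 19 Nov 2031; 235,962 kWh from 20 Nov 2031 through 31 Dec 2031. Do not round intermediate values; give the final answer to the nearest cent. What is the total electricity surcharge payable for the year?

1 Jan – 19 Nov 2031: 142,740 kWh at £0.05/kWh → £7137.00
20 Nov – 31 Dec 2031: 235,962 kWh at £0.13/kWh → £30675.06

£37812.06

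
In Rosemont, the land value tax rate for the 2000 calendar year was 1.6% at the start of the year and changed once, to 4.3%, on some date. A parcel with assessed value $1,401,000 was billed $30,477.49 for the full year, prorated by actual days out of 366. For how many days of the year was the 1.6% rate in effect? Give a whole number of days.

Let d = days at the first rate; then 366 − d days at the second rate.
$1,401,000 × [1.6%·d + 4.3%·(366−d)] / 366 = $30,477.49
Solving gives d = 288, so the new rate took effect on October 15, 2000.

288 days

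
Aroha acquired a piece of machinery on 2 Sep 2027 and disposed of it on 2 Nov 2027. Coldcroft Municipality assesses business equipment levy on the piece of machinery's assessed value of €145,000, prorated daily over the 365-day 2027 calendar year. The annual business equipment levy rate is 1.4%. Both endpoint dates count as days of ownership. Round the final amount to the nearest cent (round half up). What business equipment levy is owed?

€344.82

Days held (2 Sep – 2 Nov 2027): 62 out of 365
Tax = €145,000 × 1.4% × 62/365 = €344.8219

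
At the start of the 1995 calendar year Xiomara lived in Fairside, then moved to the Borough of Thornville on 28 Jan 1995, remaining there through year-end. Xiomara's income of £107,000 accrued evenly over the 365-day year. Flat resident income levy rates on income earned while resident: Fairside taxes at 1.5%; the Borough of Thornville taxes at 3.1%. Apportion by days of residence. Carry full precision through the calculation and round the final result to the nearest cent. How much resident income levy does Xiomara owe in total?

£3,190.36

Fairside, 1 Jan – 27 Jan 1995: 27 days → £107,000 × 1.5% × 27/365 = £118.7260
The Borough of Thornville, 28 Jan – 31 Dec 1995: 338 days → £107,000 × 3.1% × 338/365 = £3,071.6329
Total = £3,190.3589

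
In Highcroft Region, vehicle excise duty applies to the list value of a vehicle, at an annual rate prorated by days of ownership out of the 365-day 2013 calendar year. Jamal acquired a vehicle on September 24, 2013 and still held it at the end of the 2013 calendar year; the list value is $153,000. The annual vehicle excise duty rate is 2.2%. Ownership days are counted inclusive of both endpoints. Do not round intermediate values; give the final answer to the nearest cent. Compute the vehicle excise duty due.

Days held (September 24 – December 31, 2013): 99 out of 365
Tax = $153,000 × 2.2% × 99/365 = $912.9699

$912.97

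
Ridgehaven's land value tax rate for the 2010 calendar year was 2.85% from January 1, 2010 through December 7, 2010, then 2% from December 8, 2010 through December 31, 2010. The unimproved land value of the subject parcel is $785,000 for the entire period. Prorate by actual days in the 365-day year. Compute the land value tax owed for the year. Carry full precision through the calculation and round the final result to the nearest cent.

$21,933.76

January 1 – December 7, 2010: 341 days at 2.85% → $785,000 × 2.85% × 341/365 = $20,901.4315
December 8 – December 31, 2010: 24 days at 2% → $785,000 × 2% × 24/365 = $1,032.3288
Total = $21,933.7603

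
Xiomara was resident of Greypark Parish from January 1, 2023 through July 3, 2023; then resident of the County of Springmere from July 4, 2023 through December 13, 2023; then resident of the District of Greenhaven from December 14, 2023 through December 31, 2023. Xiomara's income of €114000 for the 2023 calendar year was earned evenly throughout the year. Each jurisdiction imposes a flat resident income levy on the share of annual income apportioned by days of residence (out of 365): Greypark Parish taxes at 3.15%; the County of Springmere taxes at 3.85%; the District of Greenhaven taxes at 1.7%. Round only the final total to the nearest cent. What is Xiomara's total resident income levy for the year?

Greypark Parish, January 1 – July 3, 2023: 184 days → €114000 × 3.15% × 184/365 = €1810.2575
The County of Springmere, July 4 – December 13, 2023: 163 days → €114000 × 3.85% × 163/365 = €1960.0192
The District of Greenhaven, December 14 – December 31, 2023: 18 days → €114000 × 1.7% × 18/365 = €95.5726
Total = €3865.8493

€3865.85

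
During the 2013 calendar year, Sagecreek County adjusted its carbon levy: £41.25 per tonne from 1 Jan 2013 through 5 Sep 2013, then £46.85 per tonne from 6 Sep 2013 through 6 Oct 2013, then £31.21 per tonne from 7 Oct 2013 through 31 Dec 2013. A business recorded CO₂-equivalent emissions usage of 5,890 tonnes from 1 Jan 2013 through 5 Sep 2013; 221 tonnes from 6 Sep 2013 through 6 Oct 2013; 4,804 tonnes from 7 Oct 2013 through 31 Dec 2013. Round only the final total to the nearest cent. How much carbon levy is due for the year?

£403,249.19

1 Jan – 5 Sep 2013: 5,890 tonnes at £41.25/tonne → £242,962.50
6 Sep – 6 Oct 2013: 221 tonnes at £46.85/tonne → £10,353.85
7 Oct – 31 Dec 2013: 4,804 tonnes at £31.21/tonne → £149,932.84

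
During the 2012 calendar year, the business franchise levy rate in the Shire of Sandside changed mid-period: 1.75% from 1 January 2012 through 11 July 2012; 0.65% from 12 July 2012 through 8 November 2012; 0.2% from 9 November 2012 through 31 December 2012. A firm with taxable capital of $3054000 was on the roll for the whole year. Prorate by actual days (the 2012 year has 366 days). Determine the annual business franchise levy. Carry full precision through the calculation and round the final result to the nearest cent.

$35575.76

1 January – 11 July 2012: 193 days at 1.75% → $3054000 × 1.75% × 193/366 = $28182.7459
12 July – 8 November 2012: 120 days at 0.65% → $3054000 × 0.65% × 120/366 = $6508.5246
9 November – 31 December 2012: 53 days at 0.2% → $3054000 × 0.2% × 53/366 = $884.4918
Total = $35575.7623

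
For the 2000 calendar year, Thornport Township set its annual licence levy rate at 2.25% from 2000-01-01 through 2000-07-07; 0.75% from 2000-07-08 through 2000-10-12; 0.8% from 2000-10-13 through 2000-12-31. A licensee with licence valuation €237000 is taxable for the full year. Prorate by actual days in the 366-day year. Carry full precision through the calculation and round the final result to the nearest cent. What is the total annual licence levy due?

€3639.18

2000-01-01 to 2000-07-07: 189 days at 2.25% → €237000 × 2.25% × 189/366 = €2753.6680
2000-07-08 to 2000-10-12: 97 days at 0.75% → €237000 × 0.75% × 97/366 = €471.0861
2000-10-13 to 2000-12-31: 80 days at 0.8% → €237000 × 0.8% × 80/366 = €414.4262
Total = €3639.1803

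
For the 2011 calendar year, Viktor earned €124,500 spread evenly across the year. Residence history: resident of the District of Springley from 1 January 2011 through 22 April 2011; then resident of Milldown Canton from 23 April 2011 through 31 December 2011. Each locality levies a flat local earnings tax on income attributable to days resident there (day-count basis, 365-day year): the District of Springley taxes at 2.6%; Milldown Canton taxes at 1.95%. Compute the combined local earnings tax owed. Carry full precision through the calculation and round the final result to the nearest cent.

€2,676.07

The District of Springley, 1 January – 22 April 2011: 112 days → €124,500 × 2.6% × 112/365 = €993.2712
Milldown Canton, 23 April – 31 December 2011: 253 days → €124,500 × 1.95% × 253/365 = €1,682.7966
Total = €2,676.0678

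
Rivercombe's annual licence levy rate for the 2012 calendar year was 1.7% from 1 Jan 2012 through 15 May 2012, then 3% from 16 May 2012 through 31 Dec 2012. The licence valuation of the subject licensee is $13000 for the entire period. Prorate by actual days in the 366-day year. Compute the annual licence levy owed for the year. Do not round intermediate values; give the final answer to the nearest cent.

$327.20

1 Jan – 15 May 2012: 136 days at 1.7% → $13000 × 1.7% × 136/366 = $82.1202
16 May – 31 Dec 2012: 230 days at 3% → $13000 × 3% × 230/366 = $245.0820
Total = $327.2022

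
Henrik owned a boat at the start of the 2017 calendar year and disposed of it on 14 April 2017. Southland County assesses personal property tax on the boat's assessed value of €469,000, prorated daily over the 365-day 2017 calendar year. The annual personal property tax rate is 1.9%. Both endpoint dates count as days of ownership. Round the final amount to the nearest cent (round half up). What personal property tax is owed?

Days held (1 January – 14 April 2017): 104 out of 365
Tax = €469,000 × 1.9% × 104/365 = €2,539.0247

€2,539.02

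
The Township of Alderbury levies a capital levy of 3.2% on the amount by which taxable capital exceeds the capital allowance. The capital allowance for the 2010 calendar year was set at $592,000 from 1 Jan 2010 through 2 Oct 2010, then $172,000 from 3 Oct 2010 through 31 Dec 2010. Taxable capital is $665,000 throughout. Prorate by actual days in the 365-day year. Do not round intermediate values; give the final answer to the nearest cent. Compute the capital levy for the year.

1 Jan – 2 Oct 2010: 275 days, exemption $592,000 → ($665,000 − $592,000) × 3.2% × 275/365 = $1,760.0000
3 Oct – 31 Dec 2010: 90 days, exemption $172,000 → ($665,000 − $172,000) × 3.2% × 90/365 = $3,889.9726
Total = $5,649.9726

$5,649.97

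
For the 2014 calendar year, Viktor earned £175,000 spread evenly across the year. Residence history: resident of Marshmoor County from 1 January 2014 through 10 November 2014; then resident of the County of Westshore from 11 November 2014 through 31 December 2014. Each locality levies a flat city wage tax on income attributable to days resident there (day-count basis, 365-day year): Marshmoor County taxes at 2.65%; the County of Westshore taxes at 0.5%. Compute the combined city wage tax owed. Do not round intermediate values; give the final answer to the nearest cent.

£4,111.78

Marshmoor County, 1 January – 10 November 2014: 314 days → £175,000 × 2.65% × 314/365 = £3,989.5205
The County of Westshore, 11 November – 31 December 2014: 51 days → £175,000 × 0.5% × 51/365 = £122.2603
Total = £4,111.7808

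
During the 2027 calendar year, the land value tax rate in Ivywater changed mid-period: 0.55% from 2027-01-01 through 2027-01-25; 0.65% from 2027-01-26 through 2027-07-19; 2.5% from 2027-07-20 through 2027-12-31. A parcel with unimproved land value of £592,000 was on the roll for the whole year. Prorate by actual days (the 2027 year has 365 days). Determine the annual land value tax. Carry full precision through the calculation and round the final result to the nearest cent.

2027-01-01 to 2027-01-25: 25 days at 0.55% → £592,000 × 0.55% × 25/365 = £223.0137
2027-01-26 to 2027-07-19: 175 days at 0.65% → £592,000 × 0.65% × 175/365 = £1,844.9315
2027-07-20 to 2027-12-31: 165 days at 2.5% → £592,000 × 2.5% × 165/365 = £6,690.4110
Total = £8,758.3562

£8,758.36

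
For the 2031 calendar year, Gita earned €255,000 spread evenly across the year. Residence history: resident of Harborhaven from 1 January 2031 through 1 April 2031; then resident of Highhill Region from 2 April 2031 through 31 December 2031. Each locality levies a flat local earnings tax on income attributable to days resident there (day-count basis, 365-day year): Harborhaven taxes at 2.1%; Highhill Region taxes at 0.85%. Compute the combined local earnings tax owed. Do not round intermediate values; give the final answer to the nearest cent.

Harborhaven, 1 January – 1 April 2031: 91 days → €255,000 × 2.1% × 91/365 = €1,335.0822
Highhill Region, 2 April – 31 December 2031: 274 days → €255,000 × 0.85% × 274/365 = €1,627.1096
Total = €2,962.1918

€2,962.19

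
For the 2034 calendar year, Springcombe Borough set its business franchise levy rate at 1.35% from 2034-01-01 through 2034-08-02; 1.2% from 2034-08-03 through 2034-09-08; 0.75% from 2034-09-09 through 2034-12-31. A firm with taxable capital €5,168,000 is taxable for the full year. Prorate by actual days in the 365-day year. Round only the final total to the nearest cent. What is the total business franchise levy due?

€59,297.49

2034-01-01 to 2034-08-02: 214 days at 1.35% → €5,168,000 × 1.35% × 214/365 = €40,905.0740
2034-08-03 to 2034-09-08: 37 days at 1.2% → €5,168,000 × 1.2% × 37/365 = €6,286.5534
2034-09-09 to 2034-12-31: 114 days at 0.75% → €5,168,000 × 0.75% × 114/365 = €12,105.8630
Total = €59,297.4904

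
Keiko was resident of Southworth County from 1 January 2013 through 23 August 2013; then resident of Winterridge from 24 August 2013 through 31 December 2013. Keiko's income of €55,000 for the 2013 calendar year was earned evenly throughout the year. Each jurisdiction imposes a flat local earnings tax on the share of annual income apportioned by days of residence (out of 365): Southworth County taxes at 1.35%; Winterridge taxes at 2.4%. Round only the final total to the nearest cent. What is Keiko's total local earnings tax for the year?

€948.18

Southworth County, 1 January – 23 August 2013: 235 days → €55,000 × 1.35% × 235/365 = €478.0479
Winterridge, 24 August – 31 December 2013: 130 days → €55,000 × 2.4% × 130/365 = €470.1370
Total = €948.1849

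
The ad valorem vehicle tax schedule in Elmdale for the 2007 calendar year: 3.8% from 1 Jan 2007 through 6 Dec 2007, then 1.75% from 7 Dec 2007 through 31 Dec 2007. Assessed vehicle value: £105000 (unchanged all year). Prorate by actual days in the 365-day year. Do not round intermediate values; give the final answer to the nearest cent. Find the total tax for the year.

1 Jan – 6 Dec 2007: 340 days at 3.8% → £105000 × 3.8% × 340/365 = £3716.7123
7 Dec – 31 Dec 2007: 25 days at 1.75% → £105000 × 1.75% × 25/365 = £125.8562
Total = £3842.5685

£3842.57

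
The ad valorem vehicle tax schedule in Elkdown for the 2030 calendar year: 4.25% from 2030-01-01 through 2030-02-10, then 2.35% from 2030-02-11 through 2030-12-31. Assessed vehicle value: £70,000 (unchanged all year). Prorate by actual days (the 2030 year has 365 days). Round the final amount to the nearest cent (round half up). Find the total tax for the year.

2030-01-01 to 2030-02-10: 41 days at 4.25% → £70,000 × 4.25% × 41/365 = £334.1781
2030-02-11 to 2030-12-31: 324 days at 2.35% → £70,000 × 2.35% × 324/365 = £1,460.2192
Total = £1,794.3973

£1,794.40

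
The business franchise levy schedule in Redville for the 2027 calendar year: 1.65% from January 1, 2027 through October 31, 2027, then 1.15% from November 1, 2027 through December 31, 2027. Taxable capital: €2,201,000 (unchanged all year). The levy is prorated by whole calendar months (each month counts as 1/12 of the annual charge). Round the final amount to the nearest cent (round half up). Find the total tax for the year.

January 1 – October 31, 2027: 10 months at 1.65% → €2,201,000 × 1.65% × 10/12 = €30,263.7500
November 1 – December 31, 2027: 2 months at 1.15% → €2,201,000 × 1.15% × 2/12 = €4,218.5833
Total = €34,482.3333

€34,482.33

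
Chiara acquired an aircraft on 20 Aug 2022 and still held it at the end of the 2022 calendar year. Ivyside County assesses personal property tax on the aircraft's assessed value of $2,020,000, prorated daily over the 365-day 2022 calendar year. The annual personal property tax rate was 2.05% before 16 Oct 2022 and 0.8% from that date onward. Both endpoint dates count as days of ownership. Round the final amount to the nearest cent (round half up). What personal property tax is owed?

20 Aug – 15 Oct 2022: 57 days at 2.05% → $2,020,000 × 2.05% × 57/365 = $6,466.7671
16 Oct – 31 Dec 2022: 77 days at 0.8% → $2,020,000 × 0.8% × 77/365 = $3,409.0959
Total = $9,875.8630

$9,875.86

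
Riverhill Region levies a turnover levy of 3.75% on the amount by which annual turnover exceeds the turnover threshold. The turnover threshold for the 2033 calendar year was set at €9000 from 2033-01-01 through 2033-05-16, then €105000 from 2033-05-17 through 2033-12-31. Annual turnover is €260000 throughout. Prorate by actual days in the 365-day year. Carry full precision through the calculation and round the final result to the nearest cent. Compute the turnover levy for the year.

2033-01-01 to 2033-05-16: 136 days, exemption €9000 → (€260000 − €9000) × 3.75% × 136/365 = €3507.1233
2033-05-17 to 2033-12-31: 229 days, exemption €105000 → (€260000 − €105000) × 3.75% × 229/365 = €3646.7466
Total = €7153.8699

€7153.87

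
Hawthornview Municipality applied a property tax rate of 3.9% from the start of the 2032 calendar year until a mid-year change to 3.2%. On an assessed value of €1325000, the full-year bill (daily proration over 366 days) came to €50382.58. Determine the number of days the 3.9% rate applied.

Let d = days at the first rate; then 366 − d days at the second rate.
€1325000 × [3.9%·d + 3.2%·(366−d)] / 366 = €50382.58
Solving gives d = 315, so the new rate took effect on 11 Nov 2032.

315 days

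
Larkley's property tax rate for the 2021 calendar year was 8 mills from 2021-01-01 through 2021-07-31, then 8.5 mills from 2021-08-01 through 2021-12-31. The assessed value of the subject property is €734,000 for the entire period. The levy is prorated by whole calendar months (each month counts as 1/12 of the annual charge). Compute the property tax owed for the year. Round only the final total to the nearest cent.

2021-01-01 to 2021-07-31: 7 months at 8 mills → €734,000 × 0.8% × 7/12 = €3,425.3333
2021-08-01 to 2021-12-31: 5 months at 8.5 mills → €734,000 × 0.85% × 5/12 = €2,599.5833
Total = €6,024.9167

€6,024.92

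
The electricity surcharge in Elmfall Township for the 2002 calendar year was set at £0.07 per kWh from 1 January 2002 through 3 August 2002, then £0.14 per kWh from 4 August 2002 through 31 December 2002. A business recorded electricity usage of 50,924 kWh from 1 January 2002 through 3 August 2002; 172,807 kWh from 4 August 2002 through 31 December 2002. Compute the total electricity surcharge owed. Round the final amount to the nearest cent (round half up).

1 January – 3 August 2002: 50,924 kWh at £0.07/kWh → £3,564.68
4 August – 31 December 2002: 172,807 kWh at £0.14/kWh → £24,192.98

£27,757.66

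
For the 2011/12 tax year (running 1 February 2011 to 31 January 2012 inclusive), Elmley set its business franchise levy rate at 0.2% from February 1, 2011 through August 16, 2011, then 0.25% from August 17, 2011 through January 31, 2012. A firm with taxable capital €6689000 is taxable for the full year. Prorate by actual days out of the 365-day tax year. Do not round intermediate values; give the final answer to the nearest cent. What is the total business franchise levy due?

February 1 – August 16, 2011: 197 days at 0.2% → €6689000 × 0.2% × 197/365 = €7220.4548
August 17, 2011 – January 31, 2012: 168 days at 0.25% → €6689000 × 0.25% × 168/365 = €7696.9315
Total = €14917.3863

€14917.39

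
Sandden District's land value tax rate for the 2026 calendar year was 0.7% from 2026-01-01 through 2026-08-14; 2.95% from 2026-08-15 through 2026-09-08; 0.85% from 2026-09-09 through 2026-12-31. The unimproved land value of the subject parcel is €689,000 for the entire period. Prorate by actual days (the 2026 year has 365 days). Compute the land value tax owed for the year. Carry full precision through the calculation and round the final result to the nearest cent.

€6,207.61

2026-01-01 to 2026-08-14: 226 days at 0.7% → €689,000 × 0.7% × 226/365 = €2,986.2959
2026-08-15 to 2026-09-08: 25 days at 2.95% → €689,000 × 2.95% × 25/365 = €1,392.1575
2026-09-09 to 2026-12-31: 114 days at 0.85% → €689,000 × 0.85% × 114/365 = €1,829.1534
Total = €6,207.6068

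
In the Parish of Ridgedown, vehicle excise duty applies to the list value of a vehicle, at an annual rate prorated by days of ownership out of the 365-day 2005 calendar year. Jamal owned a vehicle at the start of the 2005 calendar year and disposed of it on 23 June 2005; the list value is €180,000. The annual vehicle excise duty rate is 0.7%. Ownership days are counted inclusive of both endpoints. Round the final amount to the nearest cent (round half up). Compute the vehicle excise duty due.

Days held (1 January – 23 June 2005): 174 out of 365
Tax = €180,000 × 0.7% × 174/365 = €600.6575

€600.66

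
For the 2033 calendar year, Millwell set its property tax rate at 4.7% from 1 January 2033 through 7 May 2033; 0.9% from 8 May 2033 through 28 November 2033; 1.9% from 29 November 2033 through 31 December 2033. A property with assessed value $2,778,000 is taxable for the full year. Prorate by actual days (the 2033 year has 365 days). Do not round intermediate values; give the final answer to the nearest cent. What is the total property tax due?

$64,244.10

1 January – 7 May 2033: 127 days at 4.7% → $2,778,000 × 4.7% × 127/365 = $45,429.8137
8 May – 28 November 2033: 205 days at 0.9% → $2,778,000 × 0.9% × 205/365 = $14,042.2192
29 November – 31 December 2033: 33 days at 1.9% → $2,778,000 × 1.9% × 33/365 = $4,772.0712
Total = $64,244.1041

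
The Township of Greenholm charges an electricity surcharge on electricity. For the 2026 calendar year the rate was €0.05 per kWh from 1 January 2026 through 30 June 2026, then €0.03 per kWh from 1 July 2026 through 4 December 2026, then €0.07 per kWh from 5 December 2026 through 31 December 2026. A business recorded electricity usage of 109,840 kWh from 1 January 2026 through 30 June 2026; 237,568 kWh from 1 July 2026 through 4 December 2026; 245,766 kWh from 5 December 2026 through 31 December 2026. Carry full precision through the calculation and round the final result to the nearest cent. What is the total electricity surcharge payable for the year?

€29,822.66

1 January – 30 June 2026: 109,840 kWh at €0.05/kWh → €5,492.00
1 July – 4 December 2026: 237,568 kWh at €0.03/kWh → €7,127.04
5 December – 31 December 2026: 245,766 kWh at €0.07/kWh → €17,203.62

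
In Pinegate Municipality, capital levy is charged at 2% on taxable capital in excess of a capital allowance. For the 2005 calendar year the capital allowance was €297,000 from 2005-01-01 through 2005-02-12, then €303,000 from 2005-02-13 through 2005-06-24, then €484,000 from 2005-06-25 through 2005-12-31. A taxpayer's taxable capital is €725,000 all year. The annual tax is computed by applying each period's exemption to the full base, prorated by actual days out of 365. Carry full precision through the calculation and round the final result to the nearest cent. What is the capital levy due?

€6,569.75

2005-01-01 to 2005-02-12: 43 days, exemption €297,000 → (€725,000 − €297,000) × 2% × 43/365 = €1,008.4384
2005-02-13 to 2005-06-24: 132 days, exemption €303,000 → (€725,000 − €303,000) × 2% × 132/365 = €3,052.2740
2005-06-25 to 2005-12-31: 190 days, exemption €484,000 → (€725,000 − €484,000) × 2% × 190/365 = €2,509.0411
Total = €6,569.7534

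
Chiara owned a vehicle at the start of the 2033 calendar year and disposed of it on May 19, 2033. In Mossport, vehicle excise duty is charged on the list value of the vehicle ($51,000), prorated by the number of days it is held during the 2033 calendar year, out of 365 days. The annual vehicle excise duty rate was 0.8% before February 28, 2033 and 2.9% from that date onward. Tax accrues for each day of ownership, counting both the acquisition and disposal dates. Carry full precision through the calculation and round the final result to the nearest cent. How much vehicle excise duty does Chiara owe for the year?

$393.05

January 1 – February 27, 2033: 58 days at 0.8% → $51,000 × 0.8% × 58/365 = $64.8329
February 28 – May 19, 2033: 81 days at 2.9% → $51,000 × 2.9% × 81/365 = $328.2164
Total = $393.0493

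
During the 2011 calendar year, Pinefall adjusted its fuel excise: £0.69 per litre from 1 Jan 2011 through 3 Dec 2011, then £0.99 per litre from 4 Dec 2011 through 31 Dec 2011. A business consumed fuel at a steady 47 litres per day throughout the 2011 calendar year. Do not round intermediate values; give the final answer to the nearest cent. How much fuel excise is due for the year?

£12,231.75

1 Jan – 3 Dec 2011: 337 days × 47 litres/day = 15,839 litres at £0.69/litre → £10,928.91
4 Dec – 31 Dec 2011: 28 days × 47 litres/day = 1,316 litres at £0.99/litre → £1,302.84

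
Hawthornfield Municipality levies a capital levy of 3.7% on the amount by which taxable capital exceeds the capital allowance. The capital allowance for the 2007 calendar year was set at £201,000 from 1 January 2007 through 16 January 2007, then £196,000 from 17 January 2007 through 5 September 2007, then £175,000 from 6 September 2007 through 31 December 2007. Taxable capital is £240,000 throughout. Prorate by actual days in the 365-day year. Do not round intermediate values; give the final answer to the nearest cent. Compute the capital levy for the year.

1 January – 16 January 2007: 16 days, exemption £201,000 → (£240,000 − £201,000) × 3.7% × 16/365 = £63.2548
17 January – 5 September 2007: 232 days, exemption £196,000 → (£240,000 − £196,000) × 3.7% × 232/365 = £1,034.7836
6 September – 31 December 2007: 117 days, exemption £175,000 → (£240,000 − £175,000) × 3.7% × 117/365 = £770.9178
Total = £1,868.9562

£1,868.96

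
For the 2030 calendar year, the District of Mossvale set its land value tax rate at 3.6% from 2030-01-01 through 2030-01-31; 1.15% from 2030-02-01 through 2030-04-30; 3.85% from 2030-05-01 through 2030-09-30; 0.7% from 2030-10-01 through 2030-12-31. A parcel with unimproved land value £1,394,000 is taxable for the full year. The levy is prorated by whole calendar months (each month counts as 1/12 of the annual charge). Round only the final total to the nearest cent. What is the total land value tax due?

£32,991.33

2030-01-01 to 2030-01-31: 1 month at 3.6% → £1,394,000 × 3.6% × 1/12 = £4,182.0000
2030-02-01 to 2030-04-30: 3 months at 1.15% → £1,394,000 × 1.15% × 3/12 = £4,007.7500
2030-05-01 to 2030-09-30: 5 months at 3.85% → £1,394,000 × 3.85% × 5/12 = £22,362.0833
2030-10-01 to 2030-12-31: 3 months at 0.7% → £1,394,000 × 0.7% × 3/12 = £2,439.5000
Total = £32,991.3333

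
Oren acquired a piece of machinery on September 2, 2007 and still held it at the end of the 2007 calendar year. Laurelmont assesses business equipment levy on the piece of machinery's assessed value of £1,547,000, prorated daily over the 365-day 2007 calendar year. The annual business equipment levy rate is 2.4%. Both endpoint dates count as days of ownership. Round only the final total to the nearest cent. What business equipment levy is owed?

£12,308.19

Days held (September 2 – December 31, 2007): 121 out of 365
Tax = £1,547,000 × 2.4% × 121/365 = £12,308.1863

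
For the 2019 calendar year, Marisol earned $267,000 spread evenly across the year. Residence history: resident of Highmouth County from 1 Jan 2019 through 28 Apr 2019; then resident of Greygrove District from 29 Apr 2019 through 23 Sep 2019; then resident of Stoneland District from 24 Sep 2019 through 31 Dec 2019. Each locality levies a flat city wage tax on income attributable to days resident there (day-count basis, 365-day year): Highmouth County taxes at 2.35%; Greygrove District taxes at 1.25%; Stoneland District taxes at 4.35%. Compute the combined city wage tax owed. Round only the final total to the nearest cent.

$6,531.99

Highmouth County, 1 Jan – 28 Apr 2019: 118 days → $267,000 × 2.35% × 118/365 = $2,028.4685
Greygrove District, 29 Apr – 23 Sep 2019: 148 days → $267,000 × 1.25% × 148/365 = $1,353.2877
Stoneland District, 24 Sep – 31 Dec 2019: 99 days → $267,000 × 4.35% × 99/365 = $3,150.2342
Total = $6,531.9904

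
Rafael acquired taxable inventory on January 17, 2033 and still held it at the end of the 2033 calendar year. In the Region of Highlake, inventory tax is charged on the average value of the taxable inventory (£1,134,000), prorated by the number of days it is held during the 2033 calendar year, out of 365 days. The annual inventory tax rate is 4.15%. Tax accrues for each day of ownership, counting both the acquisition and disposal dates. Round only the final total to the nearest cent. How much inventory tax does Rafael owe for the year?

Days held (January 17 – December 31, 2033): 349 out of 365
Tax = £1,134,000 × 4.15% × 349/365 = £44,998.0521

£44,998.05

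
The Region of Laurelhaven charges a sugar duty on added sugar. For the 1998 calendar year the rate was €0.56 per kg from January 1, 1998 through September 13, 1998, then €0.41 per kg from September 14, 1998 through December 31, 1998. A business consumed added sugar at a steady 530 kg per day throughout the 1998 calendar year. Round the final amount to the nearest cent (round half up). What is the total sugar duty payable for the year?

€99,666.50

January 1 – September 13, 1998: 256 days × 530 kg/day = 135,680 kg at €0.56/kg → €75,980.80
September 14 – December 31, 1998: 109 days × 530 kg/day = 57,770 kg at €0.41/kg → €23,685.70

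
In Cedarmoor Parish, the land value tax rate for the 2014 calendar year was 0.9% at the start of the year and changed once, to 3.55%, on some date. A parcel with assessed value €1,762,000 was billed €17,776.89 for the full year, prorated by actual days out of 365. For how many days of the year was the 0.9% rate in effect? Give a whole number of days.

350 days

Let d = days at the first rate; then 365 − d days at the second rate.
€1,762,000 × [0.9%·d + 3.55%·(365−d)] / 365 = €17,776.89
Solving gives d = 350, so the new rate took effect on December 17, 2014.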